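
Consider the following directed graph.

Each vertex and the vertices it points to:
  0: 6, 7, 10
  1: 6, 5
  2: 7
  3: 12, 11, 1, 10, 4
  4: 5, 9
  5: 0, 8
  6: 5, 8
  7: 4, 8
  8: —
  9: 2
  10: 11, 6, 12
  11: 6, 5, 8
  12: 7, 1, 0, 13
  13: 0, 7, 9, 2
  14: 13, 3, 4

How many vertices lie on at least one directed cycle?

12

A vertex is on a directed cycle iff it belongs to a strongly connected component of size ≥ 2 (or has a self-loop).
The vertices on cycles are {0, 1, 2, 4, 5, 6, 7, 9, 10, 11, 12, 13} — 12 in total.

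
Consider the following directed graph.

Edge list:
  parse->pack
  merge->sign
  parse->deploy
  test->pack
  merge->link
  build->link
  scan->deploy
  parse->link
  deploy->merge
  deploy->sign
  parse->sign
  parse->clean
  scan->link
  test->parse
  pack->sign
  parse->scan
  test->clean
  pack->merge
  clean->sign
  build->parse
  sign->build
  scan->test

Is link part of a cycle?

link lies on a cycle iff there is a path from link back to itself.
Exploring from link, it never reaches itself; equivalently, its strongly connected component is a singleton.

No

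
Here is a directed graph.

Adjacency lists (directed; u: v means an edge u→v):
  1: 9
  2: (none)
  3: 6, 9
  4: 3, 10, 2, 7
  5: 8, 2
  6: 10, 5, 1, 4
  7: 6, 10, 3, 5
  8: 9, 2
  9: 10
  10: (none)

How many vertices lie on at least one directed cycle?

A vertex is on a directed cycle iff it belongs to a strongly connected component of size ≥ 2 (or has a self-loop).
The vertices on cycles are {3, 4, 6, 7} — 4 in total.

4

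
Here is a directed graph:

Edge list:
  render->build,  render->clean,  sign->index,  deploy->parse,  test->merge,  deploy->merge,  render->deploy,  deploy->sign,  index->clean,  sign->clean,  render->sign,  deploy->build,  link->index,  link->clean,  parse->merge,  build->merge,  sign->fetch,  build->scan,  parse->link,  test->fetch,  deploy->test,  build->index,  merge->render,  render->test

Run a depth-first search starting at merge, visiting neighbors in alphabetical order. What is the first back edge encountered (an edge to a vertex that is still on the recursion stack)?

build→merge

DFS from merge (visiting neighbors in alphabetical order); mark gray on enter, black on exit:
merge gray
  render gray
    build gray
      index gray
        clean gray
        clean black
      index black
      build→merge: merge is gray → back edge
First back edge: build → merge.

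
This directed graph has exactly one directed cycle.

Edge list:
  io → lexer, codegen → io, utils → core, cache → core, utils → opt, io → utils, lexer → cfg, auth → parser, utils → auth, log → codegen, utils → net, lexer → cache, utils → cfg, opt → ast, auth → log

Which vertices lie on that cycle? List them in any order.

DFS with gray/black marking from codegen:
codegen gray
  io gray
    lexer gray
      cache gray
        core gray
        core black
      cache black
      cfg gray
      cfg black
    lexer black
    utils gray
      utils→cfg: cfg black — skip
      net gray
      net black
      utils→core: core black — skip
      opt gray
        ast gray
        ast black
      opt black
      auth gray
        parser gray
        parser black
        log gray
          log→codegen: codegen is gray → back edge
Back edge closes the cycle codegen → io → utils → auth → log → codegen; its vertices are {io, log, auth, utils, codegen}.

io, log, auth, utils, codegen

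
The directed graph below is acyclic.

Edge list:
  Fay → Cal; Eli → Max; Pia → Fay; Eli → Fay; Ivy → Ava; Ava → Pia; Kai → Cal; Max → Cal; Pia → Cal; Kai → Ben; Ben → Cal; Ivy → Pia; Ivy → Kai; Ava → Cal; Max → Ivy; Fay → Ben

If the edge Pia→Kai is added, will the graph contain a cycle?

Adding Pia→Kai creates a cycle iff Kai can already reach Pia.
Explore from Kai: no path reaches Pia. The graph stays acyclic.

No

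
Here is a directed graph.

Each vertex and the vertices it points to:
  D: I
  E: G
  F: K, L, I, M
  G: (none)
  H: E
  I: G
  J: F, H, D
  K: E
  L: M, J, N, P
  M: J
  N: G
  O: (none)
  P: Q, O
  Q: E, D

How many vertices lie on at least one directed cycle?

4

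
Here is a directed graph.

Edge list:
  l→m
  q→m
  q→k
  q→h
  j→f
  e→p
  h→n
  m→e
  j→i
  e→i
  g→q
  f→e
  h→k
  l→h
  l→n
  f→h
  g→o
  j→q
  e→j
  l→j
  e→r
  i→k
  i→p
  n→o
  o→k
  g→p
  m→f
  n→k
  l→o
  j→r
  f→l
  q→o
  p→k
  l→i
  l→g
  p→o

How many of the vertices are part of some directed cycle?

7

A vertex is on a directed cycle iff it belongs to a strongly connected component of size ≥ 2 (or has a self-loop).
The vertices on cycles are {e, f, g, j, l, m, q} — 7 in total.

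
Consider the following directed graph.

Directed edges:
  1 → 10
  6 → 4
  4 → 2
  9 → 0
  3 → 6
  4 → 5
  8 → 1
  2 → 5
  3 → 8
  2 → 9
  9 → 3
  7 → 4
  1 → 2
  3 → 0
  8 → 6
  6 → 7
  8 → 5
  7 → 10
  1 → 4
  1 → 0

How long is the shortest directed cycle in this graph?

For each vertex v, BFS finds the shortest path from v back to v.
The shortest such closed walk is 2 → 9 → 3 → 6 → 4 → 2, length 5.

5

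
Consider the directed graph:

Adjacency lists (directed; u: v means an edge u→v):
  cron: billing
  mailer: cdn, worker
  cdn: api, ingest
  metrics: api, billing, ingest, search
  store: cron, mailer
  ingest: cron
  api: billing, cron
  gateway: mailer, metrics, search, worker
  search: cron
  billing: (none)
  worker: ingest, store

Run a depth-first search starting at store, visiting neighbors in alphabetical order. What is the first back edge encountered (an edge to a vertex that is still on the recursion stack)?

worker→store

DFS from store (visiting neighbors in alphabetical order); mark gray on enter, black on exit:
store gray
  cron gray
    billing gray
    billing black
  cron black
  mailer gray
    cdn gray
      api gray
        api→billing: billing black — skip
        api→cron: cron black — skip
      api black
      ingest gray
        ingest→cron: cron black — skip
      ingest black
    cdn black
    worker gray
      worker→ingest: ingest black — skip
      worker→store: store is gray → back edge
First back edge: worker → store.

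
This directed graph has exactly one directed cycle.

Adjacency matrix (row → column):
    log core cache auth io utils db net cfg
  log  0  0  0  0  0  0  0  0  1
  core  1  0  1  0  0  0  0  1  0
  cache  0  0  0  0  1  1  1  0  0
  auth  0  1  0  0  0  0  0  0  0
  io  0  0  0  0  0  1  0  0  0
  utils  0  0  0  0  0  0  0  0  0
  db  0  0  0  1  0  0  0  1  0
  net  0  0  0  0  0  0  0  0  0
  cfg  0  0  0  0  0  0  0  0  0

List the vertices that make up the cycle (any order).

db, auth, core, cache

DFS with gray/black marking from auth:
auth gray
  core gray
    net gray
    net black
    cache gray
      db gray
        db→auth: auth is gray → back edge
Back edge closes the cycle auth → core → cache → db → auth; its vertices are {db, auth, core, cache}.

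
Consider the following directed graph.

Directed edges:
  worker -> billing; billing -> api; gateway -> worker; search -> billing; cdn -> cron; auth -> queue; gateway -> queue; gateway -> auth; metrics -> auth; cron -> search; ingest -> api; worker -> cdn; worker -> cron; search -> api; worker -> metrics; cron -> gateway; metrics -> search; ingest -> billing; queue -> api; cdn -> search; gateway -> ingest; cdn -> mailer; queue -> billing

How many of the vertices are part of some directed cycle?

A vertex is on a directed cycle iff it belongs to a strongly connected component of size ≥ 2 (or has a self-loop).
The vertices on cycles are {cdn, cron, worker, gateway} — 4 in total.

4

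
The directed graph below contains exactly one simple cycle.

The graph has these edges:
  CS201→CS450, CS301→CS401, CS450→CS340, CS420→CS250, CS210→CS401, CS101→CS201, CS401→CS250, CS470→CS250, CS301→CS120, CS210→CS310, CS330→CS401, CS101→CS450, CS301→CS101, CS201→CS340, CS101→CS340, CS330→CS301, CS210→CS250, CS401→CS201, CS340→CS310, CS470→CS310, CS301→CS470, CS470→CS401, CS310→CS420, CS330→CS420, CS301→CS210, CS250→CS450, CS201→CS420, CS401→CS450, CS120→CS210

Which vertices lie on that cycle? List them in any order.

CS250, CS310, CS340, CS420, CS450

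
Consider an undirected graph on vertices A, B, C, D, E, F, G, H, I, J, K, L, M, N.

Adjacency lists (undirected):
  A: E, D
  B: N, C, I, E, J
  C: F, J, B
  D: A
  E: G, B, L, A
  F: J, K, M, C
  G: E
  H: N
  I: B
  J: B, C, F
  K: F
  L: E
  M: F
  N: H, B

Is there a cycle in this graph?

DFS, tracking each vertex's parent; an edge to a visited non-parent vertex closes a cycle.
Start from D:
visit D (parent –)
  visit A (parent D)
    visit E (parent A)
      visit G (parent E)
        G–E: parent, skip
      visit B (parent E)
        visit N (parent B)
          visit H (parent N)
            H–N: parent, skip
          N–B: parent, skip
        visit C (parent B)
          visit F (parent C)
            visit J (parent F)
              J–B: B visited and ≠ parent → cycle
Cycle: B – C – F – J – B.

Yes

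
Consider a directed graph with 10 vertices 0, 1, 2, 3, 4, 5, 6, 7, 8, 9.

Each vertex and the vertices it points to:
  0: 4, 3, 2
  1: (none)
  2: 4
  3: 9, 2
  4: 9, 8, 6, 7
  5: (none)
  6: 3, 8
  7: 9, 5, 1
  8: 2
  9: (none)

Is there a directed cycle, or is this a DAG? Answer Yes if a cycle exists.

Yes

DFS with white/gray/black marking, starting from 9:
9 gray
9 black
0 gray
  4 gray
    4→9: 9 black — skip
    8 gray
      2 gray
        2→4: 4 is gray → back edge
Back edge found, so a cycle exists: 4 → 8 → 2 → 4.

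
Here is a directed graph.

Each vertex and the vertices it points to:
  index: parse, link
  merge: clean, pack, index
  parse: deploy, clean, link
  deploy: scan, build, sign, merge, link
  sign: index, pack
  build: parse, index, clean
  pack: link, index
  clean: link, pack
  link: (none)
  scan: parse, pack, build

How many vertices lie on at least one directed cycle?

9

A vertex is on a directed cycle iff it belongs to a strongly connected component of size ≥ 2 (or has a self-loop).
The vertices on cycles are {pack, scan, sign, build, clean, index, merge, parse, deploy} — 9 in total.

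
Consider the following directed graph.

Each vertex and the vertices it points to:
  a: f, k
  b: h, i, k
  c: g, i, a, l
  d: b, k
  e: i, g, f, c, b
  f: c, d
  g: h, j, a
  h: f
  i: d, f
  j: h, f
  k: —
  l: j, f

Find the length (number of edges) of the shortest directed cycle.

For each vertex v, BFS finds the shortest path from v back to v.
The shortest such closed walk is b → i → d → b, length 3.

3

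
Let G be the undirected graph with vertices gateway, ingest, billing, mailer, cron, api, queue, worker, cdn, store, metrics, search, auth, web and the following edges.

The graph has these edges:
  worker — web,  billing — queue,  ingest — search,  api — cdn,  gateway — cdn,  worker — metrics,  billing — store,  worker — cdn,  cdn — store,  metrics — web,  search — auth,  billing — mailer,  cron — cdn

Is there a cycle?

DFS, tracking each vertex's parent; an edge to a visited non-parent vertex closes a cycle.
Start from queue:
visit queue (parent –)
  visit billing (parent queue)
    billing–queue: parent, skip
    visit mailer (parent billing)
      mailer–billing: parent, skip
    visit store (parent billing)
      store–billing: parent, skip
      visit cdn (parent store)
        visit api (parent cdn)
          api–cdn: parent, skip
        visit worker (parent cdn)
          visit metrics (parent worker)
            metrics–worker: parent, skip
            visit web (parent metrics)
              web–worker: worker visited and ≠ parent → cycle
Cycle: worker – metrics – web – worker.

Yes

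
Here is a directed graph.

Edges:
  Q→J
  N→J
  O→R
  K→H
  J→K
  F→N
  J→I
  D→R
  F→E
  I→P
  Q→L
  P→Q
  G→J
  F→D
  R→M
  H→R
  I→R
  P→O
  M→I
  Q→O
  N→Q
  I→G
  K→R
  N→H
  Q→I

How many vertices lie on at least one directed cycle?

A vertex is on a directed cycle iff it belongs to a strongly connected component of size ≥ 2 (or has a self-loop).
The vertices on cycles are {G, H, I, J, K, M, O, P, Q, R} — 10 in total.

10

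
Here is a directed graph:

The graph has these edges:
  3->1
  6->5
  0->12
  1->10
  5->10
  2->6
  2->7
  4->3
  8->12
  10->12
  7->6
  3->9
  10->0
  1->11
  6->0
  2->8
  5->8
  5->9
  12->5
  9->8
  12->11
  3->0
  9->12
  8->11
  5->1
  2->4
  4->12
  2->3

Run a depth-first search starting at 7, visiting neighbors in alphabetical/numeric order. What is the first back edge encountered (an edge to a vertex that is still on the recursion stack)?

10→0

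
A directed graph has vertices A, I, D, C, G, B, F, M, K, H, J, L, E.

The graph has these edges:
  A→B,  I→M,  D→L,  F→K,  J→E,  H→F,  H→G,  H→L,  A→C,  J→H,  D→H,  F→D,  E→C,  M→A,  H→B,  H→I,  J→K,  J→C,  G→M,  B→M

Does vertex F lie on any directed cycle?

Yes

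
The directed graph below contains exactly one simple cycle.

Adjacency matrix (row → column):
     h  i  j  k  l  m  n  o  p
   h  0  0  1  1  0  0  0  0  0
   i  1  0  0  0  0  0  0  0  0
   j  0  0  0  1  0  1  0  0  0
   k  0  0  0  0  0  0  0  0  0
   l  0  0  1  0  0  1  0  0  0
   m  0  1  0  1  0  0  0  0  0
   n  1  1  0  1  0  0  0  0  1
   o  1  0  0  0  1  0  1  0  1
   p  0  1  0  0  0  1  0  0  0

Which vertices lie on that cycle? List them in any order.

h, i, j, m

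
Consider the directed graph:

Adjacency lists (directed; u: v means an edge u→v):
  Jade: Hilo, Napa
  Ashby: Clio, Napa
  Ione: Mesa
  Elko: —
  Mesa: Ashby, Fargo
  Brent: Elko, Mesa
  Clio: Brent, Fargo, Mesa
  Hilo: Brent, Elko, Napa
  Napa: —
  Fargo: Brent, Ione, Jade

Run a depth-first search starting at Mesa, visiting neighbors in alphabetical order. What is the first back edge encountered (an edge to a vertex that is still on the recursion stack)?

Brent->Mesa

DFS from Mesa (visiting neighbors in alphabetical order); mark gray on enter, black on exit:
Mesa gray
  Ashby gray
    Clio gray
      Brent gray
        Elko gray
        Elko black
        Brent→Mesa: Mesa is gray → back edge
First back edge: Brent → Mesa.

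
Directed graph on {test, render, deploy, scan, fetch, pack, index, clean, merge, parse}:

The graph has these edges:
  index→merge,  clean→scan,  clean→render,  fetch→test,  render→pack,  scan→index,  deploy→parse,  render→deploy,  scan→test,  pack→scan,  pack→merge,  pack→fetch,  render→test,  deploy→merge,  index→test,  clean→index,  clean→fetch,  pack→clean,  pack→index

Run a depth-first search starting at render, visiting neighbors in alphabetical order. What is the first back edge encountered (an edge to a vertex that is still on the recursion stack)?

DFS from render (visiting neighbors in alphabetical order); mark gray on enter, black on exit:
render gray
  deploy gray
    merge gray
    merge black
    parse gray
    parse black
  deploy black
  pack gray
    clean gray
      fetch gray
        test gray
        test black
      fetch black
      index gray
        index→merge: merge black — skip
        index→test: test black — skip
      index black
      clean→render: render is gray → back edge
First back edge: clean → render.

clean→render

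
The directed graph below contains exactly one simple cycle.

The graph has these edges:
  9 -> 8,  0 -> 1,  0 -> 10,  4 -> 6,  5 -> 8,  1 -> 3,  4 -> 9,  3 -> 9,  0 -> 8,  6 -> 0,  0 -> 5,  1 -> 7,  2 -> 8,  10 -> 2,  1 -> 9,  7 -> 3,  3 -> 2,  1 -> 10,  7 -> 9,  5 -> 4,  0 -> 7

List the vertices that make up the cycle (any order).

0, 4, 5, 6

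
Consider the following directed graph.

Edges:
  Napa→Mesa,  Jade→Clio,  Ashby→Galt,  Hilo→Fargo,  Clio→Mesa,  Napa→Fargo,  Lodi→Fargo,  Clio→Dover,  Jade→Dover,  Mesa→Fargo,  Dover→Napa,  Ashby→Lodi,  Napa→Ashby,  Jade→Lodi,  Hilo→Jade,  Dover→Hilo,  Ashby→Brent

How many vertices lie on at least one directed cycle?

4

A vertex is on a directed cycle iff it belongs to a strongly connected component of size ≥ 2 (or has a self-loop).
The vertices on cycles are {Clio, Hilo, Jade, Dover} — 4 in total.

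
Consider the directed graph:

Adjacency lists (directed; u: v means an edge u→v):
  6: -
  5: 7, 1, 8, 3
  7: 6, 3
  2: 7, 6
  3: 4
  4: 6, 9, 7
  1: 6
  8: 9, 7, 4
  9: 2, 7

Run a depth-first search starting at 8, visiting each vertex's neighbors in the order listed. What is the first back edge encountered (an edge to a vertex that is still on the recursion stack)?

DFS from 8 (visiting each vertex's neighbors in the order listed); mark gray on enter, black on exit:
8 gray
  9 gray
    2 gray
      7 gray
        6 gray
        6 black
        3 gray
          4 gray
            4→6: 6 black — skip
            4→9: 9 is gray → back edge
First back edge: 4 → 9.

4->9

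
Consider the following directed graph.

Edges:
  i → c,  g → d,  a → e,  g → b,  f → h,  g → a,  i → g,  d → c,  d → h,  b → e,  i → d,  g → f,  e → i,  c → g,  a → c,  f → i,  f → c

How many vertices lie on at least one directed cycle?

8

A vertex is on a directed cycle iff it belongs to a strongly connected component of size ≥ 2 (or has a self-loop).
The vertices on cycles are {a, b, c, d, e, f, g, i} — 8 in total.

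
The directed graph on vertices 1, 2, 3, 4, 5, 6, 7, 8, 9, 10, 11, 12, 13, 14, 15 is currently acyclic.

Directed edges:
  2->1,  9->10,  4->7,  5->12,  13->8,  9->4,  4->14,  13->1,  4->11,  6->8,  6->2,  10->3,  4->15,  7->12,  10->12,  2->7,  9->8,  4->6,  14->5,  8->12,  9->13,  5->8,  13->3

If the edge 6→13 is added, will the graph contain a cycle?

No

Adding 6→13 creates a cycle iff 13 can already reach 6.
Explore from 13: no path reaches 6. The graph stays acyclic.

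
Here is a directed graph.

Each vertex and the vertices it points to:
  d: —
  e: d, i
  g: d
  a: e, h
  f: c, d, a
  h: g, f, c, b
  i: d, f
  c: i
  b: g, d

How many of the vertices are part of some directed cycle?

6

A vertex is on a directed cycle iff it belongs to a strongly connected component of size ≥ 2 (or has a self-loop).
The vertices on cycles are {a, c, e, f, h, i} — 6 in total.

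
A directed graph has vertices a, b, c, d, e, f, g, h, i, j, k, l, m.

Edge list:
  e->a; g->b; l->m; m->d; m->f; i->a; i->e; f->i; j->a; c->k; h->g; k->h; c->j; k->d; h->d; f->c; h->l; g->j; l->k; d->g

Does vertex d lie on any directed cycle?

No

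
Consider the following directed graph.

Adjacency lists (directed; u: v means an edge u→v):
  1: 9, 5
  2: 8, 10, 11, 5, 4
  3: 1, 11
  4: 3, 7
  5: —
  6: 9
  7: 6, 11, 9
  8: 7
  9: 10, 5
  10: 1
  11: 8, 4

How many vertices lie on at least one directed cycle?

A vertex is on a directed cycle iff it belongs to a strongly connected component of size ≥ 2 (or has a self-loop).
The vertices on cycles are {1, 3, 4, 7, 8, 9, 10, 11} — 8 in total.

8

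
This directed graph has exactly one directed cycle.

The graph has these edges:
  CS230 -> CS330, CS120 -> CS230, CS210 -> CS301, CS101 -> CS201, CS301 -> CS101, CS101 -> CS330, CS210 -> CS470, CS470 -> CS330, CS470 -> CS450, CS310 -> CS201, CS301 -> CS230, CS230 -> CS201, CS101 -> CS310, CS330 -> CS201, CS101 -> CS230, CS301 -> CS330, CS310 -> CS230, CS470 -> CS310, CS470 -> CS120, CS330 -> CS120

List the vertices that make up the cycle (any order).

CS120, CS230, CS330

DFS with gray/black marking from CS330:
CS330 gray
  CS120 gray
    CS230 gray
      CS201 gray
      CS201 black
      CS230→CS330: CS330 is gray → back edge
Back edge closes the cycle CS330 → CS120 → CS230 → CS330; its vertices are {CS120, CS230, CS330}.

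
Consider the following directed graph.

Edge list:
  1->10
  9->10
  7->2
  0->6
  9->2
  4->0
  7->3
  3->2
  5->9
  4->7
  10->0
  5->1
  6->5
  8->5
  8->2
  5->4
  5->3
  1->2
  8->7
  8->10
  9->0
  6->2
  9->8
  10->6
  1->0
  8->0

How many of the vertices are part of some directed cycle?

8

A vertex is on a directed cycle iff it belongs to a strongly connected component of size ≥ 2 (or has a self-loop).
The vertices on cycles are {0, 1, 4, 5, 6, 8, 9, 10} — 8 in total.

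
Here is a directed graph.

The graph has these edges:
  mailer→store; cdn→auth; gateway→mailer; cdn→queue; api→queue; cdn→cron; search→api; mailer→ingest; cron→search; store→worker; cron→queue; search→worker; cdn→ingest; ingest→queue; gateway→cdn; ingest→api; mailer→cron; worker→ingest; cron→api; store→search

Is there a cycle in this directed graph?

DFS with white/gray/black marking, starting from gateway:
gateway gray
  cdn gray
    cron gray
      queue gray
      queue black
      api gray
        api→queue: queue black — skip
      api black
      search gray
        worker gray
          ingest gray
            ingest→api: api black — skip
            ingest→queue: queue black — skip
          ingest black
        worker black
        search→api: api black — skip
      search black
    cron black
    cdn→queue: queue black — skip
    cdn→ingest: ingest black — skip
    auth gray
    auth black
  cdn black
  mailer gray
    mailer→ingest: ingest black — skip
    mailer→cron: cron black — skip
    store gray
      store→worker: worker black — skip
      store→search: search black — skip
    store black
  mailer black
gateway black
Every edge goes to a white or black vertex — no back edge, so the graph is acyclic.

No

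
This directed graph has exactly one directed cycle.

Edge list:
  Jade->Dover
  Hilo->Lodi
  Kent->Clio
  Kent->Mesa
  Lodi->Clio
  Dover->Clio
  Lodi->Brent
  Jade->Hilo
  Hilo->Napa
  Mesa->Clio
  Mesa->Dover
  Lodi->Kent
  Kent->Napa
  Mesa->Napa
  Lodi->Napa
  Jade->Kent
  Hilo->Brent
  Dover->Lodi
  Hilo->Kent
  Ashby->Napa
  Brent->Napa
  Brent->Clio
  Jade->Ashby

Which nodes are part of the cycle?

DFS with gray/black marking from Dover:
Dover gray
  Lodi gray
    Clio gray
    Clio black
    Napa gray
    Napa black
    Kent gray
      Kent→Napa: Napa black — skip
      Kent→Clio: Clio black — skip
      Mesa gray
        Mesa→Clio: Clio black — skip
        Mesa→Dover: Dover is gray → back edge
Back edge closes the cycle Dover → Lodi → Kent → Mesa → Dover; its vertices are {Kent, Lodi, Mesa, Dover}.

Kent, Lodi, Mesa, Dover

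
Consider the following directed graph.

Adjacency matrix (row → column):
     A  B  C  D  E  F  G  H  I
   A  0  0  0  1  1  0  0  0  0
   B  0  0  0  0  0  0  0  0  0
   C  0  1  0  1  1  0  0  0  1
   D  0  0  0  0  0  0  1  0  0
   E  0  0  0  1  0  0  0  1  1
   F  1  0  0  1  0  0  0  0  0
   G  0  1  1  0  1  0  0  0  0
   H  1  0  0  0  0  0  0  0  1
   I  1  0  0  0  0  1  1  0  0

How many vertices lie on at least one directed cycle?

A vertex is on a directed cycle iff it belongs to a strongly connected component of size ≥ 2 (or has a self-loop).
The vertices on cycles are {A, C, D, E, F, G, H, I} — 8 in total.

8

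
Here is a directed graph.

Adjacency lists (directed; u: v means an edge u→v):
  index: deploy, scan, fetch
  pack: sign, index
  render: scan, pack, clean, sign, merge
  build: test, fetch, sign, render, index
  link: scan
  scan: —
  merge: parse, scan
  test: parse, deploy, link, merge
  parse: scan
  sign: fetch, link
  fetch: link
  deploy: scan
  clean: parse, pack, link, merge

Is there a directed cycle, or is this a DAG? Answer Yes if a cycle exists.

No

DFS with white/gray/black marking, starting from index:
index gray
  deploy gray
    scan gray
    scan black
  deploy black
  index→scan: scan black — skip
  fetch gray
    link gray
      link→scan: scan black — skip
    link black
  fetch black
index black
pack gray
  sign gray
    sign→fetch: fetch black — skip
    sign→link: link black — skip
  sign black
  pack→index: index black — skip
pack black
render gray
  render→scan: scan black — skip
  render→pack: pack black — skip
  clean gray
    parse gray
      parse→scan: scan black — skip
    parse black
    clean→pack: pack black — skip
    clean→link: link black — skip
    merge gray
      merge→parse: parse black — skip
      merge→scan: scan black — skip
    merge black
  clean black
  render→sign: sign black — skip
  render→merge: merge black — skip
render black
build gray
  test gray
    test→parse: parse black — skip
    test→deploy: deploy black — skip
    test→link: link black — skip
    test→merge: merge black — skip
  test black
  build→fetch: fetch black — skip
  build→sign: sign black — skip
  build→render: render black — skip
  build→index: index black — skip
build black
Every edge goes to a white or black vertex — no back edge, so the graph is acyclic.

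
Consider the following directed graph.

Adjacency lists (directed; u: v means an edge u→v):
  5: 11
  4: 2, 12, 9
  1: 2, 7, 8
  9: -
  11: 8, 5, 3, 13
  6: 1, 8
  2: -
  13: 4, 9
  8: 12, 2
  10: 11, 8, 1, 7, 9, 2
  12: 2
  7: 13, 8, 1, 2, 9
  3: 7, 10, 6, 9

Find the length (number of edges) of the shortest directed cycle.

For each vertex v, BFS finds the shortest path from v back to v.
The shortest such closed walk is 5 → 11 → 5, length 2.

2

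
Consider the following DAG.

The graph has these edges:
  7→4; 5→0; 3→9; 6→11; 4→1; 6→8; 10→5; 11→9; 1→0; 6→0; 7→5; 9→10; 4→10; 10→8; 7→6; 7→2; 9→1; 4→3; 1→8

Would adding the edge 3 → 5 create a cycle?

No

Adding 3→5 creates a cycle iff 5 can already reach 3.
Explore from 5: no path reaches 3. The graph stays acyclic.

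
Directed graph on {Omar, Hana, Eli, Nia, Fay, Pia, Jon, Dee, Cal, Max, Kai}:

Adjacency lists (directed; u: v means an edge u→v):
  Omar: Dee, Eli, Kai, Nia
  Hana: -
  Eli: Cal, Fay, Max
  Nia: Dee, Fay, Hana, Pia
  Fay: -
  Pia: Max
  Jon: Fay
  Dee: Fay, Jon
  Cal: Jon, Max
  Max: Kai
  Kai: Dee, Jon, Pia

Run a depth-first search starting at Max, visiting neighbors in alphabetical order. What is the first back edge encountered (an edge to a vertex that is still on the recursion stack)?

Pia->Max

DFS from Max (visiting neighbors in alphabetical order); mark gray on enter, black on exit:
Max gray
  Kai gray
    Dee gray
      Fay gray
      Fay black
      Jon gray
        Jon→Fay: Fay black — skip
      Jon black
    Dee black
    Kai→Jon: Jon black — skip
    Pia gray
      Pia→Max: Max is gray → back edge
First back edge: Pia → Max.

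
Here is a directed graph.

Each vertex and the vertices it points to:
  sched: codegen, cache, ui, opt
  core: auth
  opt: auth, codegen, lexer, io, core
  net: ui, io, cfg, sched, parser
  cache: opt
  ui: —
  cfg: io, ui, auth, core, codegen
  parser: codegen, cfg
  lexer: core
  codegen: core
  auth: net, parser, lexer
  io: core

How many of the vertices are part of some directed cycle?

11

A vertex is on a directed cycle iff it belongs to a strongly connected component of size ≥ 2 (or has a self-loop).
The vertices on cycles are {io, cfg, net, opt, auth, core, cache, lexer, sched, parser, codegen} — 11 in total.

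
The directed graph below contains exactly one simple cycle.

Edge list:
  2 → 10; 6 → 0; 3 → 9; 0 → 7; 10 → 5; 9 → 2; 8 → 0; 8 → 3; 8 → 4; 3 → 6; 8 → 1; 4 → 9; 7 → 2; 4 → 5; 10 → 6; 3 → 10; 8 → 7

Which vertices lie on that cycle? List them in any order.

0, 2, 6, 7, 10

DFS with gray/black marking from 10:
10 gray
  6 gray
    0 gray
      7 gray
        2 gray
          2→10: 10 is gray → back edge
Back edge closes the cycle 10 → 6 → 0 → 7 → 2 → 10; its vertices are {0, 2, 6, 7, 10}.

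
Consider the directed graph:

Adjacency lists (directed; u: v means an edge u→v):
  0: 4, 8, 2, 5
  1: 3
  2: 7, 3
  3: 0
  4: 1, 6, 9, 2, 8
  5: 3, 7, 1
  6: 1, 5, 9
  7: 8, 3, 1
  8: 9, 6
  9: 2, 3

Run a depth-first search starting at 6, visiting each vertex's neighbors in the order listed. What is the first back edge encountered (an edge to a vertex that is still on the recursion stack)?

4→1

DFS from 6 (visiting each vertex's neighbors in the order listed); mark gray on enter, black on exit:
6 gray
  1 gray
    3 gray
      0 gray
        4 gray
          4→1: 1 is gray → back edge
First back edge: 4 → 1.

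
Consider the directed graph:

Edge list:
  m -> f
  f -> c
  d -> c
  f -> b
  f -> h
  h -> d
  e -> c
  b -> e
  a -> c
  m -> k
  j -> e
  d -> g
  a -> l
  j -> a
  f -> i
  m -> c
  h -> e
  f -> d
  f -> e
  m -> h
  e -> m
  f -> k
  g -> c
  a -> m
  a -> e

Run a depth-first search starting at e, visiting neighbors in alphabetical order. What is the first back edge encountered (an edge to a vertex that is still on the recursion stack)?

b→e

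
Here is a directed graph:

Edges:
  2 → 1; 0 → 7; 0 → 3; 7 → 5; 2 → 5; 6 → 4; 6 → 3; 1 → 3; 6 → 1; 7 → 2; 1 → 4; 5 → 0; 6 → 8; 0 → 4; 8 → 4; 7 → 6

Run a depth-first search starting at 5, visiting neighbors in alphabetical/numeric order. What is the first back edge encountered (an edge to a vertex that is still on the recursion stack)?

2→5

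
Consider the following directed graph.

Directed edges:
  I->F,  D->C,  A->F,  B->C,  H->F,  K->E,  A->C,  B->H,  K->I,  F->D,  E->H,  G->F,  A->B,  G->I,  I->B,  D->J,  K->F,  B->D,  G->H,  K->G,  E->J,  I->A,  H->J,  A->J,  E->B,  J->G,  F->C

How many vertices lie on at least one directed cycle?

8

A vertex is on a directed cycle iff it belongs to a strongly connected component of size ≥ 2 (or has a self-loop).
The vertices on cycles are {A, B, D, F, G, H, I, J} — 8 in total.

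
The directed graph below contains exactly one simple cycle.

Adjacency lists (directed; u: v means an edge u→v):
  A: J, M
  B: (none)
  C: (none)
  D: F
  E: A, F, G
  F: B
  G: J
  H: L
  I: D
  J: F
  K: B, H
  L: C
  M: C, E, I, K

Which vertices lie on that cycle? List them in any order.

A, E, M

DFS with gray/black marking from M:
M gray
  C gray
  C black
  E gray
    A gray
      J gray
        F gray
          B gray
          B black
        F black
      J black
      A→M: M is gray → back edge
Back edge closes the cycle M → E → A → M; its vertices are {A, E, M}.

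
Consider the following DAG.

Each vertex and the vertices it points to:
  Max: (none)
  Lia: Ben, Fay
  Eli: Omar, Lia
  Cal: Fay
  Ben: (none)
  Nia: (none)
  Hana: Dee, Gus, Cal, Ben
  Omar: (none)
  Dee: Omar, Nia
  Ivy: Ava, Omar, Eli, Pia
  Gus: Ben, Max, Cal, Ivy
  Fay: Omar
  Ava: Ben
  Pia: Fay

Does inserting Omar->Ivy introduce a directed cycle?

Adding Omar→Ivy creates a cycle iff Ivy can already reach Omar.
Path from Ivy: Ivy → Omar.
So Ivy → … → Omar → Ivy is a cycle.

Yes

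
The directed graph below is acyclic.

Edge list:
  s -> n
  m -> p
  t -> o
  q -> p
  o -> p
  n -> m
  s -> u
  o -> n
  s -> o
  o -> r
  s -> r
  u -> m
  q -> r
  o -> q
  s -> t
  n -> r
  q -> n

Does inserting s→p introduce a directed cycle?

Adding s→p creates a cycle iff p can already reach s.
Explore from p: no path reaches s. The graph stays acyclic.

No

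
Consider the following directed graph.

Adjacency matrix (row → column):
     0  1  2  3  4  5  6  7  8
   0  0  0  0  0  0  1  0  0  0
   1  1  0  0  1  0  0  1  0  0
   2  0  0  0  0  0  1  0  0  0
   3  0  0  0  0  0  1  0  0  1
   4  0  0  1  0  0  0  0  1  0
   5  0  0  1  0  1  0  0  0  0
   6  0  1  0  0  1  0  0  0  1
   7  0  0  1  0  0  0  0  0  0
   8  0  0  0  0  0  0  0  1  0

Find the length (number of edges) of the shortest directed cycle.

For each vertex v, BFS finds the shortest path from v back to v.
The shortest such closed walk is 1 → 6 → 1, length 2.

2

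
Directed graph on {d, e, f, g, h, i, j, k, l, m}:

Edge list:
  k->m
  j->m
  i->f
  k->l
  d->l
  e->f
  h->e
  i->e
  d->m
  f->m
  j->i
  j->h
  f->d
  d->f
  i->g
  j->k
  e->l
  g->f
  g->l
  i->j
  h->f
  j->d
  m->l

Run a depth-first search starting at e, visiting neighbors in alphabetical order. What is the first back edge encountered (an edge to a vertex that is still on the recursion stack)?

d→f

DFS from e (visiting neighbors in alphabetical order); mark gray on enter, black on exit:
e gray
  f gray
    d gray
      d→f: f is gray → back edge
First back edge: d → f.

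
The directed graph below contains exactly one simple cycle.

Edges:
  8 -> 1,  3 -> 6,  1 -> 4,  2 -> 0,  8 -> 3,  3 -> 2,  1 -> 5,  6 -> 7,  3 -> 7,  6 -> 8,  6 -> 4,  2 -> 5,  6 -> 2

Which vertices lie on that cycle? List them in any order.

3, 6, 8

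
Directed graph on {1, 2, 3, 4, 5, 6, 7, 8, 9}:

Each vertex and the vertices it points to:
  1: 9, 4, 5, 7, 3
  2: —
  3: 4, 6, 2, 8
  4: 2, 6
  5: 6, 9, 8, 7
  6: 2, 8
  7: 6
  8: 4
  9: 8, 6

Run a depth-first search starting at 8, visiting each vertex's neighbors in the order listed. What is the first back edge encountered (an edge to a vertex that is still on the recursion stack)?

DFS from 8 (visiting each vertex's neighbors in the order listed); mark gray on enter, black on exit:
8 gray
  4 gray
    2 gray
    2 black
    6 gray
      6→2: 2 black — skip
      6→8: 8 is gray → back edge
First back edge: 6 → 8.

6->8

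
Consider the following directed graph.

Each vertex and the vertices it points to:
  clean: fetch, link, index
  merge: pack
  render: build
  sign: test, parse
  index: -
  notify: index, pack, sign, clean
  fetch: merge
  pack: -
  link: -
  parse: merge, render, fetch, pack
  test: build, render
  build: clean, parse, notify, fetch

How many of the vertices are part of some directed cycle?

6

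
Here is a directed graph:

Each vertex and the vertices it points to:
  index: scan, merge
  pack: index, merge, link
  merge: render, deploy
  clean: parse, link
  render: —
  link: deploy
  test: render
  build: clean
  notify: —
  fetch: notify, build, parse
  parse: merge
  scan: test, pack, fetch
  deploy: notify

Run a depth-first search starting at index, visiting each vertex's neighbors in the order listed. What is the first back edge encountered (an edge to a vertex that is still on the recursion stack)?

DFS from index (visiting each vertex's neighbors in the order listed); mark gray on enter, black on exit:
index gray
  scan gray
    test gray
      render gray
      render black
    test black
    pack gray
      pack→index: index is gray → back edge
First back edge: pack → index.

pack→index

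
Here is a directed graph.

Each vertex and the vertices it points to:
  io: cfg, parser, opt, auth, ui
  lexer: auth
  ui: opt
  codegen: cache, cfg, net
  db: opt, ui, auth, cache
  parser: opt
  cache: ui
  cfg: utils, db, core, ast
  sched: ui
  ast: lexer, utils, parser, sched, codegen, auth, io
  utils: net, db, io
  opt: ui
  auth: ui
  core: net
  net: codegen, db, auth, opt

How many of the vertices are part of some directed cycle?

9

A vertex is on a directed cycle iff it belongs to a strongly connected component of size ≥ 2 (or has a self-loop).
The vertices on cycles are {io, ui, ast, cfg, net, opt, core, utils, codegen} — 9 in total.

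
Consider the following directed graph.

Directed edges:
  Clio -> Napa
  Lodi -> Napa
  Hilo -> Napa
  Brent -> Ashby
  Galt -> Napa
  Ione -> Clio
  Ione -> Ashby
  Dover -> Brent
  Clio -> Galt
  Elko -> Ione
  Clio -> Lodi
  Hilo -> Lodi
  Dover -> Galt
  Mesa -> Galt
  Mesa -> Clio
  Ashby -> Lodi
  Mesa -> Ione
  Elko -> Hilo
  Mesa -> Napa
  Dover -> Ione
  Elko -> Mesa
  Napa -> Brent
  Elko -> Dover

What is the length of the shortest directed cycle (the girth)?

4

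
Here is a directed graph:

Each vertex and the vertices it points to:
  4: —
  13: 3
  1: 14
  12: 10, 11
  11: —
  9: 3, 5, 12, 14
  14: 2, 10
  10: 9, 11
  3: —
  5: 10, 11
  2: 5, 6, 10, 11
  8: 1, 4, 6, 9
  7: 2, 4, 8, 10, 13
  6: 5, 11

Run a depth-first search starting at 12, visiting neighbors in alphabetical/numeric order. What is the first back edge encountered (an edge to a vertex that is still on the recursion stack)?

DFS from 12 (visiting neighbors in alphabetical/numeric order); mark gray on enter, black on exit:
12 gray
  10 gray
    9 gray
      3 gray
      3 black
      5 gray
        5→10: 10 is gray → back edge
First back edge: 5 → 10.

5->10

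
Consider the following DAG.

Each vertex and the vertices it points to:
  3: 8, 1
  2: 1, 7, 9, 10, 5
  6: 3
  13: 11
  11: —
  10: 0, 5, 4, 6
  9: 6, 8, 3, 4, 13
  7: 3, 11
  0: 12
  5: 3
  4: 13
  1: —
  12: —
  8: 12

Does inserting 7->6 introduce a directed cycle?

No

Adding 7→6 creates a cycle iff 6 can already reach 7.
Explore from 6: no path reaches 7. The graph stays acyclic.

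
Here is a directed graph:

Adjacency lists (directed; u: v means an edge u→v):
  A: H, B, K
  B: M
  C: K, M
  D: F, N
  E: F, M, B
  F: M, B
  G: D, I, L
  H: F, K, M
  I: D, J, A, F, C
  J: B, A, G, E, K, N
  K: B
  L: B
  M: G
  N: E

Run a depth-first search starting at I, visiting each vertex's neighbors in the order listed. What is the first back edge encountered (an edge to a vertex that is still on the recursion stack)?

DFS from I (visiting each vertex's neighbors in the order listed); mark gray on enter, black on exit:
I gray
  D gray
    F gray
      M gray
        G gray
          G→D: D is gray → back edge
First back edge: G → D.

G->D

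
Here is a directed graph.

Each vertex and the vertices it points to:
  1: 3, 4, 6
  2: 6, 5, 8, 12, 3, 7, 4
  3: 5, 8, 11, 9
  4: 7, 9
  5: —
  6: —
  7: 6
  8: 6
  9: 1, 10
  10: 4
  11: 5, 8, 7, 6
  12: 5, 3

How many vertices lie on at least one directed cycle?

5

A vertex is on a directed cycle iff it belongs to a strongly connected component of size ≥ 2 (or has a self-loop).
The vertices on cycles are {1, 3, 4, 9, 10} — 5 in total.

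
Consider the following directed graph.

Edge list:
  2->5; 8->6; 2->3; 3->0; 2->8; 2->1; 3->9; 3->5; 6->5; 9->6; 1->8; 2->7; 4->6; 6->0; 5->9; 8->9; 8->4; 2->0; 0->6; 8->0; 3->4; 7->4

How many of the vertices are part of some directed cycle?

4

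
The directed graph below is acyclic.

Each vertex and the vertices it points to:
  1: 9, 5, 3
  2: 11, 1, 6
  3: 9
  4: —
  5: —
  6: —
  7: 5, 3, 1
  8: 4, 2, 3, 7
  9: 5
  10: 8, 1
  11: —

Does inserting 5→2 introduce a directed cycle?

Yes

Adding 5→2 creates a cycle iff 2 can already reach 5.
Path from 2: 2 → 1 → 5.
So 2 → … → 5 → 2 is a cycle.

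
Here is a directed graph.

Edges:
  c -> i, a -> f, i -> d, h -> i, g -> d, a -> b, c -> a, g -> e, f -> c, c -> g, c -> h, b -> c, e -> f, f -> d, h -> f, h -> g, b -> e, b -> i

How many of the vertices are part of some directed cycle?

7

A vertex is on a directed cycle iff it belongs to a strongly connected component of size ≥ 2 (or has a self-loop).
The vertices on cycles are {a, b, c, e, f, g, h} — 7 in total.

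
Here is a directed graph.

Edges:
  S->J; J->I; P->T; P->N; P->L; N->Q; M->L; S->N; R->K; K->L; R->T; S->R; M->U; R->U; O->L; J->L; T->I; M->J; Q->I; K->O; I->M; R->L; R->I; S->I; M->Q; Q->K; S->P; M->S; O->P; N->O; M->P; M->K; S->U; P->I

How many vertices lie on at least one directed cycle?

11

A vertex is on a directed cycle iff it belongs to a strongly connected component of size ≥ 2 (or has a self-loop).
The vertices on cycles are {I, J, K, M, N, O, P, Q, R, S, T} — 11 in total.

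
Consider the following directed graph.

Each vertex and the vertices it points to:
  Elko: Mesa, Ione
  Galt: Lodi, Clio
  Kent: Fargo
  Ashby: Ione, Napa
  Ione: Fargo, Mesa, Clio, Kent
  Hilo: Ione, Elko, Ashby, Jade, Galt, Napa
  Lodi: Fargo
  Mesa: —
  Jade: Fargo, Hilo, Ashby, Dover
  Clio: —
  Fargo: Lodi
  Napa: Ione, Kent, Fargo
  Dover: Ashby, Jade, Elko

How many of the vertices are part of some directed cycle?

5

A vertex is on a directed cycle iff it belongs to a strongly connected component of size ≥ 2 (or has a self-loop).
The vertices on cycles are {Hilo, Jade, Lodi, Dover, Fargo} — 5 in total.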